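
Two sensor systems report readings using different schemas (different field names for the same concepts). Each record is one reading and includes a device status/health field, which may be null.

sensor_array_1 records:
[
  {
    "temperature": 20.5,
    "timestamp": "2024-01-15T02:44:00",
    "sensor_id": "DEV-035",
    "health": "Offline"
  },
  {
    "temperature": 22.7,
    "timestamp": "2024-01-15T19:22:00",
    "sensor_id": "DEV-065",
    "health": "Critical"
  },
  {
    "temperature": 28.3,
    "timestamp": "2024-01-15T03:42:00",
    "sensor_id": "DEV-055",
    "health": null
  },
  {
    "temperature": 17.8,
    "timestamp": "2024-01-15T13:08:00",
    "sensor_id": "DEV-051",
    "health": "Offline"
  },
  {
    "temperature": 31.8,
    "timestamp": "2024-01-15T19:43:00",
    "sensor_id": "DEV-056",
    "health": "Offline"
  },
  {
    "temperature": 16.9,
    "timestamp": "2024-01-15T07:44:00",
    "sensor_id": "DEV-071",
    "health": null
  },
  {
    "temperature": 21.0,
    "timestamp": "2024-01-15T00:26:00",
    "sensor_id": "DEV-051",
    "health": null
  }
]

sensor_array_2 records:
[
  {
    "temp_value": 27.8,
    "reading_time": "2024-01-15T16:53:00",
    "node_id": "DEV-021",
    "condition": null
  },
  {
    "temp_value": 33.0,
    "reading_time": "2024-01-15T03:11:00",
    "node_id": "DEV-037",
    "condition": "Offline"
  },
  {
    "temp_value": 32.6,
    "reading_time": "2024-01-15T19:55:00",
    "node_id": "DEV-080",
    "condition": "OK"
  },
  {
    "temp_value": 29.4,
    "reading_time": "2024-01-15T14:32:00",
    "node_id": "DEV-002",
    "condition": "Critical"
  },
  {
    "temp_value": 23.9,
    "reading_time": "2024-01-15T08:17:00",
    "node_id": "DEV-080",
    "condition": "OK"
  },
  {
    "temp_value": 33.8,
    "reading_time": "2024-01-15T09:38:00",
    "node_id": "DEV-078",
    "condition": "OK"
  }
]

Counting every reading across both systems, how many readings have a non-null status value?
9

Schema mapping: "health" (sensor_array_1) = "condition" (sensor_array_2) = status

Non-null in sensor_array_1: 4
Non-null in sensor_array_2: 5

Total non-null: 4 + 5 = 9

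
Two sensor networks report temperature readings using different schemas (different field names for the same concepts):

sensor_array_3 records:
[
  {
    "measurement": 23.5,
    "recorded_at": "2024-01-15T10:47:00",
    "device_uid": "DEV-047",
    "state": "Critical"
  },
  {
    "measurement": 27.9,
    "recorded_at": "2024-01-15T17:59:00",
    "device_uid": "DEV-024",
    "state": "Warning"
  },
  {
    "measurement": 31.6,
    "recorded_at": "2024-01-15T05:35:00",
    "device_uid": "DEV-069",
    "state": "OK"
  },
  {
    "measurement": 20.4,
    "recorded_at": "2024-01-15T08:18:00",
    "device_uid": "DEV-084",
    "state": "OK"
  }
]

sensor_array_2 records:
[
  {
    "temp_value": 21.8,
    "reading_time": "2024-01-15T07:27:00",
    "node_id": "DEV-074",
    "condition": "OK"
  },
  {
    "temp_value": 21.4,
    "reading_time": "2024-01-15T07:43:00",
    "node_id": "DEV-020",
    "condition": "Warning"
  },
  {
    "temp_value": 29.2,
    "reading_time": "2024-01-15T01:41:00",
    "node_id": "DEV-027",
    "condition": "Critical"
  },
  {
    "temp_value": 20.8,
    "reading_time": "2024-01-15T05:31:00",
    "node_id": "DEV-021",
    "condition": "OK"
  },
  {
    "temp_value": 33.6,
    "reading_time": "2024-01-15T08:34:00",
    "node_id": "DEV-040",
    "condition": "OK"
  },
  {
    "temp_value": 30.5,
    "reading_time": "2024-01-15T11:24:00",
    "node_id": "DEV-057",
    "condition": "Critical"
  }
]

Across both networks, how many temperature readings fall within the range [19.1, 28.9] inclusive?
6

Schema mapping: "measurement" (sensor_array_3) = "temp_value" (sensor_array_2) = temperature

Readings in [19.1, 28.9] from sensor_array_3: 3
Readings in [19.1, 28.9] from sensor_array_2: 3

Total count: 3 + 3 = 6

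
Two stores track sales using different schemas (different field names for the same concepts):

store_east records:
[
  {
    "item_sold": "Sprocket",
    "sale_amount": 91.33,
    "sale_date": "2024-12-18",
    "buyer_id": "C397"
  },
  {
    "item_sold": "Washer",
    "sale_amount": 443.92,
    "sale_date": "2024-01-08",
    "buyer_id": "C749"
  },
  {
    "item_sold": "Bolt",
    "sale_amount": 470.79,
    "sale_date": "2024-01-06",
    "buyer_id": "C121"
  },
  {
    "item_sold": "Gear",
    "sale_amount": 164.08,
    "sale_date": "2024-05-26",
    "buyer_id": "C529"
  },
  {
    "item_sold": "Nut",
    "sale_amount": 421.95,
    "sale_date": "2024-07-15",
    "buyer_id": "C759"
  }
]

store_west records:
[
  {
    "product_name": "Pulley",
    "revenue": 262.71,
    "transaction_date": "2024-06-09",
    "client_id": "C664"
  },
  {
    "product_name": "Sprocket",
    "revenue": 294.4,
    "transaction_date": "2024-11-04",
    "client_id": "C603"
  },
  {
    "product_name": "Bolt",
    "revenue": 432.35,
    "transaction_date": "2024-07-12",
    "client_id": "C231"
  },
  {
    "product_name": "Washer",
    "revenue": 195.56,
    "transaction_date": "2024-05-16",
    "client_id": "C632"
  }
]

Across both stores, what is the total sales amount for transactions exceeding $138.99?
2685.76

Schema mapping: "sale_amount" (store_east) = "revenue" (store_west) = sale amount

Sum of sales > $138.99 in store_east: 1500.74
Sum of sales > $138.99 in store_west: 1185.02

Total: 1500.74 + 1185.02 = 2685.76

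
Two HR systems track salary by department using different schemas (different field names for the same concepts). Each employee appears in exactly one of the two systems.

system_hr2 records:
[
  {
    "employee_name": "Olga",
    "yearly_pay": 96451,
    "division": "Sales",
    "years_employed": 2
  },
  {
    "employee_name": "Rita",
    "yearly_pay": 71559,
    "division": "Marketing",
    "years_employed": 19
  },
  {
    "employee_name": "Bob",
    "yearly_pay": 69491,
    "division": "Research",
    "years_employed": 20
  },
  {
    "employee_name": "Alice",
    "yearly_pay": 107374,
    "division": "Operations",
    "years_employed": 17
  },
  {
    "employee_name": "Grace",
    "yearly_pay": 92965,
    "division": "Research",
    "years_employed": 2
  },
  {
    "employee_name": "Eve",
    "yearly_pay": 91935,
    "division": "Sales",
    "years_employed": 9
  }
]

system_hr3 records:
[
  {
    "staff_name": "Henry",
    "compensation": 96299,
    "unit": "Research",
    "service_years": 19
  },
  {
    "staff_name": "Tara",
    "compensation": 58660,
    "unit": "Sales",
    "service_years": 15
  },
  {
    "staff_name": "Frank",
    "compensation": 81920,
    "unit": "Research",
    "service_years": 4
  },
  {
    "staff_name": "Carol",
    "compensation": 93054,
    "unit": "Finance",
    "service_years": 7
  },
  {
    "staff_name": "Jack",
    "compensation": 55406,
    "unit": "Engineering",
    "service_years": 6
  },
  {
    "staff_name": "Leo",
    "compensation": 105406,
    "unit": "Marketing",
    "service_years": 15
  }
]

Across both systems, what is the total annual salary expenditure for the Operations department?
107374

Schema mappings:
- "division" (system_hr2) = "unit" (system_hr3) = department
- "yearly_pay" (system_hr2) = "compensation" (system_hr3) = salary

Operations salaries from system_hr2: 107374
Operations salaries from system_hr3: 0

Total: 107374 + 0 = 107374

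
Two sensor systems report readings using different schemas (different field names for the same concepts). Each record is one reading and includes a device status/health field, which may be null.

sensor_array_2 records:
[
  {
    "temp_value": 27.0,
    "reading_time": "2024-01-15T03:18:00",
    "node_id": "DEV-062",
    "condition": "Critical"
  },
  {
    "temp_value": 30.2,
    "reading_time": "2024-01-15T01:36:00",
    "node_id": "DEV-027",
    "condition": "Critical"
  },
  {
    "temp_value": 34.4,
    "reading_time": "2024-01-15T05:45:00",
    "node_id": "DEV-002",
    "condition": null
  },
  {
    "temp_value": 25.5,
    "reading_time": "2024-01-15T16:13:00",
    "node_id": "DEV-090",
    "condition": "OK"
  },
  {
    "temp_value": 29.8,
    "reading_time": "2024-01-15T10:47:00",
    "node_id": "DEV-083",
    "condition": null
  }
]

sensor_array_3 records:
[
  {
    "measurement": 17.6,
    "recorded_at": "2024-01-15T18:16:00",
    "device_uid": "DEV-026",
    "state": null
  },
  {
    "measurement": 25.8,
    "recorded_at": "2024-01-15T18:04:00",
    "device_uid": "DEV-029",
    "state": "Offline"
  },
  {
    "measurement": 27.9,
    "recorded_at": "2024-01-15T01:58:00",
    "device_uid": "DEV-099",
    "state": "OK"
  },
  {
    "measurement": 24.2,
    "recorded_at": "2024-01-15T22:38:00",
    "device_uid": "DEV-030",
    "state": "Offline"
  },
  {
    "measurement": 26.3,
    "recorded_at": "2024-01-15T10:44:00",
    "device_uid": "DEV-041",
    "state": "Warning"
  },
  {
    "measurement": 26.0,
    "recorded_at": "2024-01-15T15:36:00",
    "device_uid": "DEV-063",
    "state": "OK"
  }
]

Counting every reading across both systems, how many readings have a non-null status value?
8

Schema mapping: "condition" (sensor_array_2) = "state" (sensor_array_3) = status

Non-null in sensor_array_2: 3
Non-null in sensor_array_3: 5

Total non-null: 3 + 5 = 8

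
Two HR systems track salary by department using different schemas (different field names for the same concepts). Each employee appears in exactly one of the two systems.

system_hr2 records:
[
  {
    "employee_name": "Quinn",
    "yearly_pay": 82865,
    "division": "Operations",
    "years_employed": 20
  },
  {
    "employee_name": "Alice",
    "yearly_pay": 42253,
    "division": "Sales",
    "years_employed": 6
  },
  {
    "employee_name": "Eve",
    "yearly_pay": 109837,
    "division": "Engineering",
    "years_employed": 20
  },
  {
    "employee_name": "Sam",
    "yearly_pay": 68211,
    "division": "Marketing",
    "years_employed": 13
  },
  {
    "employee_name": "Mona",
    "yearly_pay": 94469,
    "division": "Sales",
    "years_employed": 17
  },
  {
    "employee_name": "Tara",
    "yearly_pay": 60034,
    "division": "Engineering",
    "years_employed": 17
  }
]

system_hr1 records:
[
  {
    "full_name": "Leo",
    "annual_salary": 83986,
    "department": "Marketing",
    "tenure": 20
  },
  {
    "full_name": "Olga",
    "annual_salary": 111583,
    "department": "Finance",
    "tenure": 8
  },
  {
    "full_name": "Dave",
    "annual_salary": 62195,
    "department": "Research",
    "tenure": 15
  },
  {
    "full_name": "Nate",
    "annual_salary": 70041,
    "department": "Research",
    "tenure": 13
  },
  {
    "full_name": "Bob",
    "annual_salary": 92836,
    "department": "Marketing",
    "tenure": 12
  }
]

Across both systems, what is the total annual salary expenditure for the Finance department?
111583

Schema mappings:
- "division" (system_hr2) = "department" (system_hr1) = department
- "yearly_pay" (system_hr2) = "annual_salary" (system_hr1) = salary

Finance salaries from system_hr2: 0
Finance salaries from system_hr1: 111583

Total: 0 + 111583 = 111583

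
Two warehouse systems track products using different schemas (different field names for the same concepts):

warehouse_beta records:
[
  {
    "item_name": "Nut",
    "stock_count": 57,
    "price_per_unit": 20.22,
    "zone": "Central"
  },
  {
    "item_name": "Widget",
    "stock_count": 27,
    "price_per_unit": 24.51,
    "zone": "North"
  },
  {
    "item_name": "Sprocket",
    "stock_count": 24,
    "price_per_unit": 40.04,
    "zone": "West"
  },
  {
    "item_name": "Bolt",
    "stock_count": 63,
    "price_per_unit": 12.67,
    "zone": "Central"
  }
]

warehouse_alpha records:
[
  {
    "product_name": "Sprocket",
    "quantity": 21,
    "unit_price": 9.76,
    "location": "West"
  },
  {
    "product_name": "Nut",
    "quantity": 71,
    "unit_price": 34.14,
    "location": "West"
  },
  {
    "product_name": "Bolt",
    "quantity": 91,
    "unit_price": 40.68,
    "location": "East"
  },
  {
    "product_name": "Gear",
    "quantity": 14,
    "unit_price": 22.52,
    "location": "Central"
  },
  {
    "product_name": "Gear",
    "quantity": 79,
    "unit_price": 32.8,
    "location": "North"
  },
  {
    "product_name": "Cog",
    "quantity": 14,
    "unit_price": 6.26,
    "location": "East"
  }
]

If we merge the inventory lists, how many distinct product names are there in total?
6

Schema mapping: "item_name" (warehouse_beta) = "product_name" (warehouse_alpha) = product name

Products in warehouse_beta: ['Bolt', 'Nut', 'Sprocket', 'Widget']
Products in warehouse_alpha: ['Bolt', 'Cog', 'Gear', 'Nut', 'Sprocket']

Union (unique products): ['Bolt', 'Cog', 'Gear', 'Nut', 'Sprocket', 'Widget']
Count: 6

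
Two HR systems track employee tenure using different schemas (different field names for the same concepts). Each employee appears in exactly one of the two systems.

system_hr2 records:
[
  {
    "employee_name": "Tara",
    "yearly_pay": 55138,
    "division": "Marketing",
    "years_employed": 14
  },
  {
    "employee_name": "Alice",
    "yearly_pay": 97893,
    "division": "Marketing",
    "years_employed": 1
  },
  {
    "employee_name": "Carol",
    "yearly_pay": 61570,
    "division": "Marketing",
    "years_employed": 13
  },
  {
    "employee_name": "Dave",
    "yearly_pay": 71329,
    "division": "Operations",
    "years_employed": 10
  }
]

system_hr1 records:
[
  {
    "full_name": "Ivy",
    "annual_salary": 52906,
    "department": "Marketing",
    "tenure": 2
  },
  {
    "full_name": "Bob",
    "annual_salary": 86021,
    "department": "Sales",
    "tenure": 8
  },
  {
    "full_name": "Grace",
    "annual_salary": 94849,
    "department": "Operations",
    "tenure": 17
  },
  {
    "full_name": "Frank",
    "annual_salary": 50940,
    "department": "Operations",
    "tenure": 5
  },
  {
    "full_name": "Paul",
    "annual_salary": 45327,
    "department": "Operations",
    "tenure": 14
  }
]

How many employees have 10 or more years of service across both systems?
5

Reconcile schemas: "years_employed" (system_hr2) = "tenure" (system_hr1) = years of service

From system_hr2: 3 employees with >= 10 years
From system_hr1: 2 employees with >= 10 years

Total: 3 + 2 = 5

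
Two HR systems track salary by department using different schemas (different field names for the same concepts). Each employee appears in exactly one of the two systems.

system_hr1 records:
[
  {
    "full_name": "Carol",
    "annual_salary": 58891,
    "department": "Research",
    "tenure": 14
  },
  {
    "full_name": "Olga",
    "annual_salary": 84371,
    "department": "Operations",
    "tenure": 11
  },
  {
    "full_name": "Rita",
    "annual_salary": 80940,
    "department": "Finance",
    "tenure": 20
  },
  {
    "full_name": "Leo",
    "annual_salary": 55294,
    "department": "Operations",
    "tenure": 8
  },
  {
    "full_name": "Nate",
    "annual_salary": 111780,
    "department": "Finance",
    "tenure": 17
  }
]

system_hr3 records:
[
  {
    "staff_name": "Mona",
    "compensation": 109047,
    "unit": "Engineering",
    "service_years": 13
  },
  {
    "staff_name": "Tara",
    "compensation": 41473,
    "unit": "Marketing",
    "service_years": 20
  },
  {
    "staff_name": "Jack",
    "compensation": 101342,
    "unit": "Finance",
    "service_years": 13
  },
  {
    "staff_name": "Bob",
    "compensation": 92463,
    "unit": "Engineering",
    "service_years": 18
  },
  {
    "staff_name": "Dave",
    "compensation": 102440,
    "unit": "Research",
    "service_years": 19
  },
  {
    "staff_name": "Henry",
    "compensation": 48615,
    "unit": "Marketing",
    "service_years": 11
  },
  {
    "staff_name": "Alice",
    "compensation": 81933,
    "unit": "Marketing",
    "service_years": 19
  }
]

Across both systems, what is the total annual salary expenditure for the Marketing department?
172021

Schema mappings:
- "department" (system_hr1) = "unit" (system_hr3) = department
- "annual_salary" (system_hr1) = "compensation" (system_hr3) = salary

Marketing salaries from system_hr1: 0
Marketing salaries from system_hr3: 172021

Total: 0 + 172021 = 172021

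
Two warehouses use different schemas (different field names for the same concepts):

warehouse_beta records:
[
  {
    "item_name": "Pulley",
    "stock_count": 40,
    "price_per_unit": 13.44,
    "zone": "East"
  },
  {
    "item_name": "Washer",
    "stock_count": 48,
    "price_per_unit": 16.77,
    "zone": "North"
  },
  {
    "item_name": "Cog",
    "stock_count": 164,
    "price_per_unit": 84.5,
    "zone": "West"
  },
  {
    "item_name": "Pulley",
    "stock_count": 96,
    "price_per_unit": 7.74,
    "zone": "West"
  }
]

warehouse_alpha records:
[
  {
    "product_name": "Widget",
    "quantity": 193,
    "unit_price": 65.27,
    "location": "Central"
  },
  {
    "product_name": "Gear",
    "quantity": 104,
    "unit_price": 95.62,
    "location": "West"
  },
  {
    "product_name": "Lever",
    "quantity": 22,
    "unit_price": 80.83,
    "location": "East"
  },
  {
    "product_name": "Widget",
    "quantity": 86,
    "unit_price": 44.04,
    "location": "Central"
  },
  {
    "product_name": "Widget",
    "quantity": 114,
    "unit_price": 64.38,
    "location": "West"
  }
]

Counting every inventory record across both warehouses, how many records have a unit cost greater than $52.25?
5

Schema mapping: "price_per_unit" (warehouse_beta) = "unit_price" (warehouse_alpha) = unit cost

Records > $52.25 in warehouse_beta: 1
Records > $52.25 in warehouse_alpha: 4

Total count: 1 + 4 = 5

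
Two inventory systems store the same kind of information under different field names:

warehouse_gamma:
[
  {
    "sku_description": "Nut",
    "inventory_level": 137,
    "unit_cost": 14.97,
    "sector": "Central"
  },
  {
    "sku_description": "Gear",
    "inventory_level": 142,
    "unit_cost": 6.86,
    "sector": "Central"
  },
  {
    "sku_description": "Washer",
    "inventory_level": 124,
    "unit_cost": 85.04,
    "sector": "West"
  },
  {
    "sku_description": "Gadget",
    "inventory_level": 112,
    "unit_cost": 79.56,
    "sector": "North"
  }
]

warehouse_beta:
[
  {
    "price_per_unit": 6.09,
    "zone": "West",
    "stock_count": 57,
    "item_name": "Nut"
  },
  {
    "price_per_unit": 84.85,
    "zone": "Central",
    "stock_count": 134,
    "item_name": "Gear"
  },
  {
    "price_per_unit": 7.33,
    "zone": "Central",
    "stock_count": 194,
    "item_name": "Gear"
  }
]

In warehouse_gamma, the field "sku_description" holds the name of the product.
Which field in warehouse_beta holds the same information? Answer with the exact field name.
item_name

In warehouse_gamma, "sku_description" holds the name of the product.
The fields in warehouse_beta are: "price_per_unit", "zone", "stock_count", "item_name".
"item_name" is the match: the name refers to the same concept and its values are product-name strings (e.g. 'Gear', 'Nut').
The other fields ("price_per_unit", "zone", "stock_count") hold different kinds of data.

So "sku_description" in warehouse_gamma corresponds to "item_name" in warehouse_beta.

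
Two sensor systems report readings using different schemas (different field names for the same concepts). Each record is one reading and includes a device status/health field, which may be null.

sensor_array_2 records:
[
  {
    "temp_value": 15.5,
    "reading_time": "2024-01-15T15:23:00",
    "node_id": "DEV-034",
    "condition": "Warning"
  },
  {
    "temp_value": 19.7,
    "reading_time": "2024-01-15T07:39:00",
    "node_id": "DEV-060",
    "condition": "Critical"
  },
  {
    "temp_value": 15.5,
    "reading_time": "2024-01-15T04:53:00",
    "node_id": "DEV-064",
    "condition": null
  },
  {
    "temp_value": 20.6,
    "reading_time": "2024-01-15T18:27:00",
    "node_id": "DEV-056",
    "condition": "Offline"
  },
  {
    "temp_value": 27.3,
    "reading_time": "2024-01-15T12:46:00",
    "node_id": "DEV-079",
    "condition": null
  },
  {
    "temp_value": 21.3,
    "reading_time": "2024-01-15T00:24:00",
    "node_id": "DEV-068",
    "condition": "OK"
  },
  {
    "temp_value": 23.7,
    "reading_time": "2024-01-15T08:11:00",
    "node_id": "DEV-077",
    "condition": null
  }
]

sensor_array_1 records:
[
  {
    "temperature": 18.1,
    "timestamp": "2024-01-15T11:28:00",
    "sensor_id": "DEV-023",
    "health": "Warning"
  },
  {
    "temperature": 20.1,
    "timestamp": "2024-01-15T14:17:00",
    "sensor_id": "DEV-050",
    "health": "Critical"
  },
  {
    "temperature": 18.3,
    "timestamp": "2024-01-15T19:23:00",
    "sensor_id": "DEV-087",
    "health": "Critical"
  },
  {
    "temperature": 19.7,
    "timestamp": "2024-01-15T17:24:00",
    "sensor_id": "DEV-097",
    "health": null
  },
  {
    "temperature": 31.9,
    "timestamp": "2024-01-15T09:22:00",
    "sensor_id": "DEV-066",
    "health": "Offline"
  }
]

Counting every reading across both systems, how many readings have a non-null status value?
8

Schema mapping: "condition" (sensor_array_2) = "health" (sensor_array_1) = status

Non-null in sensor_array_2: 4
Non-null in sensor_array_1: 4

Total non-null: 4 + 4 = 8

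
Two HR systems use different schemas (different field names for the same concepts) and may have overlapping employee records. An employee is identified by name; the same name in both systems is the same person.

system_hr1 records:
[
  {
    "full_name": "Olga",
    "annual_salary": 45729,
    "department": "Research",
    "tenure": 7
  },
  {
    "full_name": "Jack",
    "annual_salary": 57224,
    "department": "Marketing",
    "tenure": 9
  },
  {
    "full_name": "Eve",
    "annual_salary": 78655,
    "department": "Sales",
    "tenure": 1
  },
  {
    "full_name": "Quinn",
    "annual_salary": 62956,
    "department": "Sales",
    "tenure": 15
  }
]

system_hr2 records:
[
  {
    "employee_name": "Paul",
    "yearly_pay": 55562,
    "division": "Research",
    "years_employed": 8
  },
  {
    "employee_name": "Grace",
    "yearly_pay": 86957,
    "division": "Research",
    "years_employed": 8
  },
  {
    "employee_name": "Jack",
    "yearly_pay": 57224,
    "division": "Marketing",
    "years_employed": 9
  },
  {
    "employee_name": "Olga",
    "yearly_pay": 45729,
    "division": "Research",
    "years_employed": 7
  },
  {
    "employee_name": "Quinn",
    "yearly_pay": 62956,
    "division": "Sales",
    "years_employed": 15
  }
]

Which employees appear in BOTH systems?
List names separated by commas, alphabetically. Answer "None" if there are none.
Jack, Olga, Quinn

Schema mapping: "full_name" (system_hr1) = "employee_name" (system_hr2) = employee name

Names in system_hr1: ['Eve', 'Jack', 'Olga', 'Quinn']
Names in system_hr2: ['Grace', 'Jack', 'Olga', 'Paul', 'Quinn']

Intersection: ['Jack', 'Olga', 'Quinn']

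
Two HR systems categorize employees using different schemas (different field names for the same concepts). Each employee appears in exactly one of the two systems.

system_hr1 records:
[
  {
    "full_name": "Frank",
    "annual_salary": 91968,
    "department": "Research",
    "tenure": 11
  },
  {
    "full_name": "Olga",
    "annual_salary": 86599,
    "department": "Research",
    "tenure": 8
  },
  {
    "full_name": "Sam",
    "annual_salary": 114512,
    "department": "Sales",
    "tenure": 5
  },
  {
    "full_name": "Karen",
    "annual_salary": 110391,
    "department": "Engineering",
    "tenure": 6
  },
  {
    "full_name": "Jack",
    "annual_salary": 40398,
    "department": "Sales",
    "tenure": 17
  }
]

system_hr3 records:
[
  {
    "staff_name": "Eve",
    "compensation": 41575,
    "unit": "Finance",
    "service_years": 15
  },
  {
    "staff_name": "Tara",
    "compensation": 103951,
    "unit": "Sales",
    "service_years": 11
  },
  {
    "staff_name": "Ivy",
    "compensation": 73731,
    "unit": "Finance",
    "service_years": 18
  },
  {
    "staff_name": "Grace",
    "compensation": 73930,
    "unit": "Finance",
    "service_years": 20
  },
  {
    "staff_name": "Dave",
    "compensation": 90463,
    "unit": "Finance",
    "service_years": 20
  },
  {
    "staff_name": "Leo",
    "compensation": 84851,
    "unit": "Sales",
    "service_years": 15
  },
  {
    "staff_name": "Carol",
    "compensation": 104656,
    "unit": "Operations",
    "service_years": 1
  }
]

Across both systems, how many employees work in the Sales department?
4

Schema mapping: "department" (system_hr1) = "unit" (system_hr3) = department

Sales employees in system_hr1: 2
Sales employees in system_hr3: 2

Total in Sales: 2 + 2 = 4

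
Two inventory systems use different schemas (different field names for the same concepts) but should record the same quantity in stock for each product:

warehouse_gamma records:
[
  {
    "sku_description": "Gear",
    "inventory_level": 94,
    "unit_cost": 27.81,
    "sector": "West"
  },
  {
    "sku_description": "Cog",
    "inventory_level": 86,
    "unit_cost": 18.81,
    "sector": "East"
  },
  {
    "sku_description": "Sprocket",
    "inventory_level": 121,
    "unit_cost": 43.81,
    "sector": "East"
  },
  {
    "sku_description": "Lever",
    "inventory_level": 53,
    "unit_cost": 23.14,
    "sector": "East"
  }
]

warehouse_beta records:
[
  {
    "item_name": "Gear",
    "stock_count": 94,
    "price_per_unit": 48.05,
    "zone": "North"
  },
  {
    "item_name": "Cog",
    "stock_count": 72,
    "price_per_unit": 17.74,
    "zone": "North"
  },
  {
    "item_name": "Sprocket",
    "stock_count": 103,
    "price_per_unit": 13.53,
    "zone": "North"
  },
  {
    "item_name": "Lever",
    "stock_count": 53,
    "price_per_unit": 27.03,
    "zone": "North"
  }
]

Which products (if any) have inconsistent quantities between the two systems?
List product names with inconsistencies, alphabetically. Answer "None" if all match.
Cog, Sprocket

Schema mappings:
- "sku_description" (warehouse_gamma) = "item_name" (warehouse_beta) = product name
- "inventory_level" (warehouse_gamma) = "stock_count" (warehouse_beta) = quantity

Comparison:
  Gear: 94 vs 94 - MATCH
  Cog: 86 vs 72 - MISMATCH
  Sprocket: 121 vs 103 - MISMATCH
  Lever: 53 vs 53 - MATCH

Products with inconsistencies: Cog, Sprocket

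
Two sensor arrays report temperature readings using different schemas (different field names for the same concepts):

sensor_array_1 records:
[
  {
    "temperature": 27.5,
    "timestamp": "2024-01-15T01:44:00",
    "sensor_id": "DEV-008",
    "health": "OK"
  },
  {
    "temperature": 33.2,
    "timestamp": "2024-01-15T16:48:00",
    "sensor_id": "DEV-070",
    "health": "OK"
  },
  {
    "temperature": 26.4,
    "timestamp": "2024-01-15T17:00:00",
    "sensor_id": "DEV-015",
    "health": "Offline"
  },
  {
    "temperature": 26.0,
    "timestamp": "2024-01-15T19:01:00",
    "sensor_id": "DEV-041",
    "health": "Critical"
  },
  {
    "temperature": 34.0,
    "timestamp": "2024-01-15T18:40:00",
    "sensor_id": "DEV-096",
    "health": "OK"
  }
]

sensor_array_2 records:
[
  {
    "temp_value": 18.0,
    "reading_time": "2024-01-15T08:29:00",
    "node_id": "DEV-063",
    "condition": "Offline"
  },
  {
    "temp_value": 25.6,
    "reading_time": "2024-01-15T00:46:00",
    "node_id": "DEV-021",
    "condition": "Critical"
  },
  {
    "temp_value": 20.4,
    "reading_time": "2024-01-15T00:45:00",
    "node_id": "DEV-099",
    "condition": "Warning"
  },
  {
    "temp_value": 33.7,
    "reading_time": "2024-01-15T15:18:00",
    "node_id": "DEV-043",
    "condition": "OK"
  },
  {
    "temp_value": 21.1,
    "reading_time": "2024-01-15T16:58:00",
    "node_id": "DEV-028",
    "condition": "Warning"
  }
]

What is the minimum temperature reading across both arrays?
18.0

Schema mapping: "temperature" (sensor_array_1) = "temp_value" (sensor_array_2) = temperature reading

Minimum in sensor_array_1: 26.0
Minimum in sensor_array_2: 18.0

Overall minimum: min(26.0, 18.0) = 18.0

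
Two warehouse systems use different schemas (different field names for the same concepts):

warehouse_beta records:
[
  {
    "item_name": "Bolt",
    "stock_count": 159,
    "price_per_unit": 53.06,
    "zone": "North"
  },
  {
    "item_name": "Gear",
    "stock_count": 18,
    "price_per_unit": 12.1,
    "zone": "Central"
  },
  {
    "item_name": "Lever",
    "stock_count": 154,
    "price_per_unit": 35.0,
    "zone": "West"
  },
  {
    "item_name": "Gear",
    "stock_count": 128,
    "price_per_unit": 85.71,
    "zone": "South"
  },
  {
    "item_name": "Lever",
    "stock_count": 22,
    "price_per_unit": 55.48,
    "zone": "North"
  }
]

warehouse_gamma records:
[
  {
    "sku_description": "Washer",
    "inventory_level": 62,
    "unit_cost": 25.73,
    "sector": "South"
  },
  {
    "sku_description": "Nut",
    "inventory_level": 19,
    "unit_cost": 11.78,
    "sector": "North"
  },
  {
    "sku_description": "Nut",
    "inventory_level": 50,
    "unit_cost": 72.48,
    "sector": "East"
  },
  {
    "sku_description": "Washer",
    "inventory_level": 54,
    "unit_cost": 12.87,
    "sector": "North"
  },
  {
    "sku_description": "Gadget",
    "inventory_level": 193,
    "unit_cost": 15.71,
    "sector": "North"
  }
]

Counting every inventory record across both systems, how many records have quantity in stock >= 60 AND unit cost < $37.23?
3

Schema mappings:
- "stock_count" (warehouse_beta) = "inventory_level" (warehouse_gamma) = quantity
- "price_per_unit" (warehouse_beta) = "unit_cost" (warehouse_gamma) = unit cost

Records meeting both conditions in warehouse_beta: 1
Records meeting both conditions in warehouse_gamma: 2

Total: 1 + 2 = 3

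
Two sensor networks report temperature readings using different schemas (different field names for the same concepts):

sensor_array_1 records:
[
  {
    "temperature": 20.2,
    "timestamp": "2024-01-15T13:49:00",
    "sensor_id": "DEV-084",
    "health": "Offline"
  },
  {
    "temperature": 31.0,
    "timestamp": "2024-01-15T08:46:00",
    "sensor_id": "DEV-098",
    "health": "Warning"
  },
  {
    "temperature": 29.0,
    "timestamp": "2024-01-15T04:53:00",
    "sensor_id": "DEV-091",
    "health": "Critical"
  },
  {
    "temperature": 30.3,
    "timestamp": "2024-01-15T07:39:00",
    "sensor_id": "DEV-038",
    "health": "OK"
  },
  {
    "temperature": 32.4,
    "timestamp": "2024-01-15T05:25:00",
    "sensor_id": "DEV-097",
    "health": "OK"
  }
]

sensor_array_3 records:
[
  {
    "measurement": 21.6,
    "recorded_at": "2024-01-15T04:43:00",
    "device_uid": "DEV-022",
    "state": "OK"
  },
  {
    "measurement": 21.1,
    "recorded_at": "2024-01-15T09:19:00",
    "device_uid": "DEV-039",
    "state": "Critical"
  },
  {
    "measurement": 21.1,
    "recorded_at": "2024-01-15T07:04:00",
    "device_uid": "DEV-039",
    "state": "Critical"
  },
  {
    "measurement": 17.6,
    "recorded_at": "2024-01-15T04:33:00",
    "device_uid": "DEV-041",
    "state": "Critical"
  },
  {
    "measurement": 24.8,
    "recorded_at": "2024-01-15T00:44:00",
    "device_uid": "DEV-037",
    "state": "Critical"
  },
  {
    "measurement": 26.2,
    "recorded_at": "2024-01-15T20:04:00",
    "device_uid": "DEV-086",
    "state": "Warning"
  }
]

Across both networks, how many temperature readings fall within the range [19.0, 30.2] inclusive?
7

Schema mapping: "temperature" (sensor_array_1) = "measurement" (sensor_array_3) = temperature

Readings in [19.0, 30.2] from sensor_array_1: 2
Readings in [19.0, 30.2] from sensor_array_3: 5

Total count: 2 + 5 = 7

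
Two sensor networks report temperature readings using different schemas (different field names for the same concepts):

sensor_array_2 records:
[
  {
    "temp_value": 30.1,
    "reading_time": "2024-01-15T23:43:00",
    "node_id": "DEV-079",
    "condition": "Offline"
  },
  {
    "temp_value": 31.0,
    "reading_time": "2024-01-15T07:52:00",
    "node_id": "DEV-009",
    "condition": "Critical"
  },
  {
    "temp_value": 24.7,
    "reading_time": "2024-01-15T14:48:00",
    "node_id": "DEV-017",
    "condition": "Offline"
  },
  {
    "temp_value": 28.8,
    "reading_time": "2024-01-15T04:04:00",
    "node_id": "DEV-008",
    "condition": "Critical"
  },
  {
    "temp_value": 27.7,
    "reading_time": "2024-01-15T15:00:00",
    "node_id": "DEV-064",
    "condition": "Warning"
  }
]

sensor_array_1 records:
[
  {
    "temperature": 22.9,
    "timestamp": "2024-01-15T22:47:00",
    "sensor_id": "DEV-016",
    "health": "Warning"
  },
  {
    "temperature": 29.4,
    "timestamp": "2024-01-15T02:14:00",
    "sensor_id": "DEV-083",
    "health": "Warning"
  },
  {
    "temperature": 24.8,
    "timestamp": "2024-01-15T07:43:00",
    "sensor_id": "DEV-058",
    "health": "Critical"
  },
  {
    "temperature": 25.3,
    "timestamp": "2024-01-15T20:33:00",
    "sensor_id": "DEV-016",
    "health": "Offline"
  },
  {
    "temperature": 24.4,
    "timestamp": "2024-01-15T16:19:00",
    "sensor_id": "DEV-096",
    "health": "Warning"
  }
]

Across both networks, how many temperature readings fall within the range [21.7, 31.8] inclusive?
10

Schema mapping: "temp_value" (sensor_array_2) = "temperature" (sensor_array_1) = temperature

Readings in [21.7, 31.8] from sensor_array_2: 5
Readings in [21.7, 31.8] from sensor_array_1: 5

Total count: 5 + 5 = 10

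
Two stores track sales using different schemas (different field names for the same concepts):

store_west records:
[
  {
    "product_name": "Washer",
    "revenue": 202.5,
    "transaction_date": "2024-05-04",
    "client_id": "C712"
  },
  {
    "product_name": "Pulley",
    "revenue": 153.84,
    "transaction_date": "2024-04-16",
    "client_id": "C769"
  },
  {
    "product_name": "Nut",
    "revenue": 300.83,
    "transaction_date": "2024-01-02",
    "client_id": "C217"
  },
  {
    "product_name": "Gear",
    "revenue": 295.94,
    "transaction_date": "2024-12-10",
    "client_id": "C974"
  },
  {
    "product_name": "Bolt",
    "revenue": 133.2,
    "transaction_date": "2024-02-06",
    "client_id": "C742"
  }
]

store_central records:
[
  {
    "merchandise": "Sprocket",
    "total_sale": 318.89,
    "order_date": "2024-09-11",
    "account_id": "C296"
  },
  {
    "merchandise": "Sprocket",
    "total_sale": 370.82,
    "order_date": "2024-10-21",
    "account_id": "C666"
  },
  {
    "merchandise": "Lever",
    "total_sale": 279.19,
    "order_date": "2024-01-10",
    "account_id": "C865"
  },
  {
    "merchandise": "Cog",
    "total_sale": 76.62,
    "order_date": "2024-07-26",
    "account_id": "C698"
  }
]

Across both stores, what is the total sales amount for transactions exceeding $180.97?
1768.17

Schema mapping: "revenue" (store_west) = "total_sale" (store_central) = sale amount

Sum of sales > $180.97 in store_west: 799.27
Sum of sales > $180.97 in store_central: 968.9

Total: 799.27 + 968.9 = 1768.17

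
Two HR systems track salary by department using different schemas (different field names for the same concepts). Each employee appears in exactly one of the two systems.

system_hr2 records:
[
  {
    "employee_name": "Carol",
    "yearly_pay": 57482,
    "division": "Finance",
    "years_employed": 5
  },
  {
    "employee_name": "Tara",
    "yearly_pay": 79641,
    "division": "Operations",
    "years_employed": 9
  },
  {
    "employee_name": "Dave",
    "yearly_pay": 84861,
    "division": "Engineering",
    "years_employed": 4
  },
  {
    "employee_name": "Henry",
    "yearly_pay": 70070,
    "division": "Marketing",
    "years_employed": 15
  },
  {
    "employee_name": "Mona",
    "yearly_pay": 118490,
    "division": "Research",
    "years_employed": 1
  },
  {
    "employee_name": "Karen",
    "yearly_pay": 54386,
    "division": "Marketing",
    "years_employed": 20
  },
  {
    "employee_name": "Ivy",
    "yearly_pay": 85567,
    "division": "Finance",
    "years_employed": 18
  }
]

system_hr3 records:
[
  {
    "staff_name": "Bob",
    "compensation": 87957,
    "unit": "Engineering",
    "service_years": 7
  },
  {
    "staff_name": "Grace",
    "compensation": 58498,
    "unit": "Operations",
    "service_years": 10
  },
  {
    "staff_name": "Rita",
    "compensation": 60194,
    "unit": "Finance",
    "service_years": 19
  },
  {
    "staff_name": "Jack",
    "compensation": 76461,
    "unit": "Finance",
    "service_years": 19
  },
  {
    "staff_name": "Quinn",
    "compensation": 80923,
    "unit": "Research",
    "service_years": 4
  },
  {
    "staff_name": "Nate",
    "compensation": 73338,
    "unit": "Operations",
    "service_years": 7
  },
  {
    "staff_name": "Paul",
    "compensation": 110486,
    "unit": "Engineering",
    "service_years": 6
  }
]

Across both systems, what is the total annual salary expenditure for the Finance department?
279704

Schema mappings:
- "division" (system_hr2) = "unit" (system_hr3) = department
- "yearly_pay" (system_hr2) = "compensation" (system_hr3) = salary

Finance salaries from system_hr2: 143049
Finance salaries from system_hr3: 136655

Total: 143049 + 136655 = 279704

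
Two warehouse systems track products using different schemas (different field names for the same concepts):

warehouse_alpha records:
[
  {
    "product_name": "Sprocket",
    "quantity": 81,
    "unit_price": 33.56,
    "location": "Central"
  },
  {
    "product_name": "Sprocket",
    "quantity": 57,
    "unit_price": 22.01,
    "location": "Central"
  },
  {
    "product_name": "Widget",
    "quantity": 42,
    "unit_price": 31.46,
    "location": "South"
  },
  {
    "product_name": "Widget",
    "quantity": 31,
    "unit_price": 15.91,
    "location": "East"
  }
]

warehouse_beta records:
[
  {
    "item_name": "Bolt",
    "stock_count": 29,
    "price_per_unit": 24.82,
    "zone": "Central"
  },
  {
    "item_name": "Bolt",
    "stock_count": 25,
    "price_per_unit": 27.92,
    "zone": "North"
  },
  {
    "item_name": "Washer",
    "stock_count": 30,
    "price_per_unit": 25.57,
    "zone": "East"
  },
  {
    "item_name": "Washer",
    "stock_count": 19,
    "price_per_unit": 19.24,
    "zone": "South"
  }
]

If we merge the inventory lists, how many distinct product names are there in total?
4

Schema mapping: "product_name" (warehouse_alpha) = "item_name" (warehouse_beta) = product name

Products in warehouse_alpha: ['Sprocket', 'Widget']
Products in warehouse_beta: ['Bolt', 'Washer']

Union (unique products): ['Bolt', 'Sprocket', 'Washer', 'Widget']
Count: 4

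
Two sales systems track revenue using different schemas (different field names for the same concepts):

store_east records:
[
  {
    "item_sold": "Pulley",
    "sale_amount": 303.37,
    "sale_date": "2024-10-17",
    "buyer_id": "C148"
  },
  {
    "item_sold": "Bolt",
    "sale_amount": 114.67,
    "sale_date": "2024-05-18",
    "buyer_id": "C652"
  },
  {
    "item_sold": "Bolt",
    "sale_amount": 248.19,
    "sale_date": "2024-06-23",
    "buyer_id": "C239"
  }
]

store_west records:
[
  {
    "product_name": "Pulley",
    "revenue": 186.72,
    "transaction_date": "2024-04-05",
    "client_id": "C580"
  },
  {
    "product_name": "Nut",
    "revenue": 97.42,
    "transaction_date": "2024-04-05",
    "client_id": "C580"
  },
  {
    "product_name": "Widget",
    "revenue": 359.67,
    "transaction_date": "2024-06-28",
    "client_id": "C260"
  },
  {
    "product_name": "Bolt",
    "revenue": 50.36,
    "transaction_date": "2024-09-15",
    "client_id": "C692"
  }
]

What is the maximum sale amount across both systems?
359.67

Reconcile: "sale_amount" (store_east) = "revenue" (store_west) = sale amount

Maximum in store_east: 303.37
Maximum in store_west: 359.67

Overall maximum: max(303.37, 359.67) = 359.67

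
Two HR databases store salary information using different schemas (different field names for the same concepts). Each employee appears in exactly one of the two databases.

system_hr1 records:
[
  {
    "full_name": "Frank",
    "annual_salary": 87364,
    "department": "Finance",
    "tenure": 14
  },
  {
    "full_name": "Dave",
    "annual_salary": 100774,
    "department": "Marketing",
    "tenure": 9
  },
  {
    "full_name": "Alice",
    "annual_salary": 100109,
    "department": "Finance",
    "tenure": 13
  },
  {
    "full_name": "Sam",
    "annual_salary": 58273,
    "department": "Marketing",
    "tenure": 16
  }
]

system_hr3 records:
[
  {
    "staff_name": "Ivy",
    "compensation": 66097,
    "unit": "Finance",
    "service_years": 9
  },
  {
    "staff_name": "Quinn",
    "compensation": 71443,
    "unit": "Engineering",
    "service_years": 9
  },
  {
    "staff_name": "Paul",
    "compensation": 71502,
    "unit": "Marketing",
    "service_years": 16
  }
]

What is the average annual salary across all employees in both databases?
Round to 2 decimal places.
79366.00

Schema mapping: "annual_salary" (system_hr1) = "compensation" (system_hr3) = annual salary

All salaries: [87364, 100774, 100109, 58273, 66097, 71443, 71502]
Sum: 555562
Count: 7
Average: 555562 / 7 = 79366.00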